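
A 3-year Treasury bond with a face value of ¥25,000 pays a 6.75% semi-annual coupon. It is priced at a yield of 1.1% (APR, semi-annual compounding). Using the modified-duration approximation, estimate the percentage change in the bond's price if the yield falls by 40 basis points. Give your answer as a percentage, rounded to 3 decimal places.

Periodic yield y = 0.0055. Modified duration first:
  t   CF        PV=CF/(1+0.0055)^t    t·PV
  1       843.75       839.1348       839.1348
  2       843.75       834.5448     1,669.0895
  3       843.75       829.9799     2,489.9396
  4       843.75       825.4400     3,301.7598
  5       843.75       820.9249     4,104.6243
  6    25,843.75    25,007.0857   150,042.5139
  Σ                 29,157.1099   162,447.0620
P = 29,157.1099; D_Mac = 5.57144 half-year periods = 2.78572 yrs; D_mod = 2.78572/(1+0.0055) = 2.77048 yrs.
ΔP/P ≈ -D_mod · Δy = -2.77048 × (-0.004) = +0.011082 = +1.1082%.

+1.108%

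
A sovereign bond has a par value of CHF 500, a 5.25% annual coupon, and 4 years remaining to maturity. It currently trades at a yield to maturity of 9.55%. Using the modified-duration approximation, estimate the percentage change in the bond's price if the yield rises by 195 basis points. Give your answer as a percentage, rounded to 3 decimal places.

-6.560%

Periodic yield y = 0.0955. Modified duration first:
  t   CF        PV=CF/(1+0.0955)^t    t·PV
  1        26.25        23.9617        23.9617
  2        26.25        21.8728        43.7456
  3        26.25        19.9661        59.8982
  4       526.25       365.3782     1,461.5126
  Σ                    431.1787     1,589.1181
P = 431.1787; D_Mac = 3.68552 yrs; D_mod = 3.68552/(1+0.0955) = 3.36424 yrs.
ΔP/P ≈ -D_mod · Δy = -3.36424 × (+0.0195) = -0.065603 = -6.5603%.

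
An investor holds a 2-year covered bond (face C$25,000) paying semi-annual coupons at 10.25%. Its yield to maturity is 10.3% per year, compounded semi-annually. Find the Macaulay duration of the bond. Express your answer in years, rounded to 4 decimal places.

1.8584 years

Periodic yield y = 0.0515. Discount each cash flow and weight by its period:
  t   CF        PV=CF/(1+0.0515)^t    t·PV
  1     1,281.25     1,218.4974     1,218.4974
  2     1,281.25     1,158.8182     2,317.6365
  3     1,281.25     1,102.0620     3,306.1861
  4    26,281.25    21,498.5371    85,994.1485
  Σ                 24,977.9148    92,836.4686
Price P = Σ PV = 24,977.9148.
Macaulay duration = Σ(t·PV) / P = 92,836.4686 / 24,977.9148 = 3.71674 half-year periods.
In years: 3.71674 / 2 = 1.85837 years.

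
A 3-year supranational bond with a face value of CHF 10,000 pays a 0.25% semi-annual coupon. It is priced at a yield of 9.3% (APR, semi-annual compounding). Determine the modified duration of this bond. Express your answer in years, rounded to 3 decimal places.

Periodic yield y = 0.0465. First find Macaulay duration:
  t   CF        PV=CF/(1+0.0465)^t    t·PV
  1        12.50        11.9446        11.9446
  2        12.50        11.4138        22.8277
  3        12.50        10.9067        32.7200
  4        12.50        10.4220        41.6882
  5        12.50         9.9590        49.7948
  6    10,012.50     7,622.6703    45,736.0215
  Σ                  7,677.3163    45,894.9967
P = 7,677.3163; Macaulay duration = 45,894.9967 / 7,677.3163 = 5.97800 half-year periods = 2.98900 years.
Modified duration = D_Mac / (1 + y) = 2.98900 / 1.0465 = 2.85619 years.

2.856 years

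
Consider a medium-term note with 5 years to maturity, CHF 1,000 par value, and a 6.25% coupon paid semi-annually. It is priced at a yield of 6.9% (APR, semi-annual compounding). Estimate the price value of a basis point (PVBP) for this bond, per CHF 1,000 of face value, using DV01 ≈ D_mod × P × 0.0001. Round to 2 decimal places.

CHF 0.41

Periodic yield y = 0.0345.
  t   CF        PV=CF/(1+0.0345)^t    t·PV
  1        31.25        30.2078        30.2078
  2        31.25        29.2004        58.4008
  3        31.25        28.2266        84.6798
  4        31.25        27.2853       109.1410
  5        31.25        26.3753       131.8765
  6        31.25        25.4957       152.9742
  7        31.25        24.6454       172.5181
  8        31.25        23.8235       190.5882
  9        31.25        23.0290       207.2612
  10    1,031.25       734.6137     7,346.1368
  Σ                    972.9028     8,483.7846
P = 972.9028; D_Mac = 8.72007 half-year periods = 4.36004 yrs; D_mod = 4.21463 yrs.
DV01 ≈ 4.21463 × 972.9028 × 0.0001 = 0.410043.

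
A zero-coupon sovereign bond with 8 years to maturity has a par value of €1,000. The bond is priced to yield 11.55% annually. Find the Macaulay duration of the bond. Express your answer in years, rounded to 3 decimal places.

A zero-coupon bond has a single cash flow at maturity, so its Macaulay duration equals its maturity: 8 years.

8.000 years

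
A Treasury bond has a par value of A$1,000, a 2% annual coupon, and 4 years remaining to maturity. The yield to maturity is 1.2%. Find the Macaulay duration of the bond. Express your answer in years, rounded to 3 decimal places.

Periodic yield y = 0.012. Discount each cash flow and weight by its year:
  t   CF        PV=CF/(1+0.012)^t    t·PV
  1        20.00        19.7628        19.7628
  2        20.00        19.5285        39.0570
  3        20.00        19.2969        57.8908
  4     1,020.00       972.4743     3,889.8971
  Σ                  1,031.0626     4,006.6078
Price P = Σ PV = 1,031.0626.
Macaulay duration = Σ(t·PV) / P = 4,006.6078 / 1,031.0626 = 3.88590 years.

3.886 years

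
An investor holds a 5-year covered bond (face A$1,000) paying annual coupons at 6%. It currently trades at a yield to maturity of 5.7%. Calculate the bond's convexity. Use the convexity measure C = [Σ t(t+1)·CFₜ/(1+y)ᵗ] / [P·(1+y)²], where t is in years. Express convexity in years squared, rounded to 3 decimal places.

With y = 0.057:
  t   CF        PV=CF/(1+0.057)^t    t·PV        t(t+1)·PV
  1        60.00        56.7644        56.7644         113.5289
  2        60.00        53.7033       107.4067         322.2200
  3        60.00        50.8073       152.4220         609.6878
  4        60.00        48.0675       192.2699         961.3495
  5     1,060.00       803.3983     4,016.9917      24,101.9501
  Σ                  1,012.7409     4,525.8546      26,108.7363
P = 1,012.7409.
Convexity = Σ t(t+1)·PV / [P·(1+y)²] = 26,108.7363 / (1,012.7409 × 1.117249) = 23.07478.

23.075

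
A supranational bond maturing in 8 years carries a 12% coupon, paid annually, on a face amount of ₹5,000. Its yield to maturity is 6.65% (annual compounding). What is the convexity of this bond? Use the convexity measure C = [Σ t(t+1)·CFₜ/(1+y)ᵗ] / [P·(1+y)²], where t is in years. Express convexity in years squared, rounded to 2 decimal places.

41.44

With y = 0.0665:
  t   CF        PV=CF/(1+0.0665)^t    t·PV        t(t+1)·PV
  1       600.00       562.5879       562.5879       1,125.1758
  2       600.00       527.5086     1,055.0172       3,165.0515
  3       600.00       494.6166     1,483.8497       5,935.3990
  4       600.00       463.7755     1,855.1020       9,275.5102
  5       600.00       434.8575     2,174.2874      13,045.7246
  6       600.00       407.7426     2,446.4556      17,125.1893
  7       600.00       382.3184     2,676.2290      21,409.8320
  8     5,600.00     3,345.8090    26,766.4722     240,898.2500
  Σ                  6,619.2161    39,020.0011     311,980.1324
P = 6,619.2161.
Convexity = Σ t(t+1)·PV / [P·(1+y)²] = 311,980.1324 / (6,619.2161 × 1.137422) = 41.43799.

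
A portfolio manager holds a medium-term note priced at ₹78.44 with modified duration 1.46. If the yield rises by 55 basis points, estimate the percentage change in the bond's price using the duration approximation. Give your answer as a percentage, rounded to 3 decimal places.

-0.803%

Duration approximation: ΔP/P ≈ -D_mod · Δy = -1.46 × (+0.0055) = -0.008030.
As a percentage: -0.8030%.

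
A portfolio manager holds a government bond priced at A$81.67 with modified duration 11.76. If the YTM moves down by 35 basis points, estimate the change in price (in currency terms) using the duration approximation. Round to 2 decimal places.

+A$3.36

Duration approximation: ΔP/P ≈ -D_mod · Δy = -11.76 × (-0.0035) = +0.041160.
ΔP ≈ 81.67 × (+0.041160) = +3.3615372.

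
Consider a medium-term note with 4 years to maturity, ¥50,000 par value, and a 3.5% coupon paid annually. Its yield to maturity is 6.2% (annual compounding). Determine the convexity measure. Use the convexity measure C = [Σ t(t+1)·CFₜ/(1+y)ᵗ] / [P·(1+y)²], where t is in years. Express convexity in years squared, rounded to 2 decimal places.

16.50

With y = 0.062:
  t   CF        PV=CF/(1+0.062)^t    t·PV        t(t+1)·PV
  1     1,750.00     1,647.8343     1,647.8343       3,295.6685
  2     1,750.00     1,551.6330     3,103.2661       9,309.7982
  3     1,750.00     1,461.0480     4,383.1441      17,532.5766
  4    51,750.00    40,682.9360   162,731.7439     813,658.7194
  Σ                 45,343.4513   171,865.9883     843,796.7627
P = 45,343.4513.
Convexity = Σ t(t+1)·PV / [P·(1+y)²] = 843,796.7627 / (45,343.4513 × 1.127844) = 16.49963.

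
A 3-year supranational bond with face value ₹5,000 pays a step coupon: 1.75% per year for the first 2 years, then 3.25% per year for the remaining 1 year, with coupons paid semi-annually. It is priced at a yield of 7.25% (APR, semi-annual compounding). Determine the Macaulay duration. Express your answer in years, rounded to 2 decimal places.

Periodic yield y = 0.03625. Discount each cash flow and weight by its period:
  t   CF        PV=CF/(1+0.03625)^t    t·PV
  1        43.75        42.2195        42.2195
  2        43.75        40.7426        81.4852
  3        43.75        39.3174       117.9521
  4        43.75        37.9420       151.7679
  5        81.25        67.9987       339.9935
  6     5,081.25     4,103.7727    24,622.6364
  Σ                  4,331.9929    25,356.0547
Price P = Σ PV = 4,331.9929.
Macaulay duration = Σ(t·PV) / P = 25,356.0547 / 4,331.9929 = 5.85321 half-year periods.
In years: 5.85321 / 2 = 2.92660 years.

2.93 years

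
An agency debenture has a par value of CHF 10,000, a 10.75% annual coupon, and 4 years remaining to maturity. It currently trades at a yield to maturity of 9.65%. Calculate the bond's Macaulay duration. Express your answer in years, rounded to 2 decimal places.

3.46 years

Periodic yield y = 0.0965. Discount each cash flow and weight by its year:
  t   CF        PV=CF/(1+0.0965)^t    t·PV
  1     1,075.00       980.3922       980.3922
  2     1,075.00       894.1105     1,788.2210
  3     1,075.00       815.4222     2,446.2667
  4    11,075.00     7,661.4186    30,645.6743
  Σ                 10,351.3435    35,860.5542
Price P = Σ PV = 10,351.3435.
Macaulay duration = Σ(t·PV) / P = 35,860.5542 / 10,351.3435 = 3.46434 years.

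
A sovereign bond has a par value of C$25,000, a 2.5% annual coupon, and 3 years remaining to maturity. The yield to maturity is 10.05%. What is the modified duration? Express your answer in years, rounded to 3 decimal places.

2.652 years

Periodic yield y = 0.1005. First find Macaulay duration:
  t   CF        PV=CF/(1+0.1005)^t    t·PV
  1       625.00       567.9237       567.9237
  2       625.00       516.0597     1,032.1193
  3    25,625.00    19,226.2123    57,678.6369
  Σ                 20,310.1956    59,278.6799
P = 20,310.1956; Macaulay duration = 59,278.6799 / 20,310.1956 = 2.91867 years.
Modified duration = D_Mac / (1 + y) = 2.91867 / 1.1005 = 2.65213 years.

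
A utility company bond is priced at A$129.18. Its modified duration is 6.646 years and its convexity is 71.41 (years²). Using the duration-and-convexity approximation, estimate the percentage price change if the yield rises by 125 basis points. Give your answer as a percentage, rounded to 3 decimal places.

Duration effect: -D_mod·Δy = -6.646 × (+0.0125) = -0.083075
Convexity effect: ½·C·(Δy)² = 0.5 × 71.41 × (0.0125)² = +0.00557890625
ΔP/P ≈ -0.083075 + 0.00557890625 = -0.07749609375
= -7.749609375%.

-7.750%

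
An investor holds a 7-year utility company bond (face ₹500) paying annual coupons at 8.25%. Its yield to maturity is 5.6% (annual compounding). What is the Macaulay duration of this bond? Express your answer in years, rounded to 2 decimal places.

5.69 years

Periodic yield y = 0.056. Discount each cash flow and weight by its year:
  t   CF        PV=CF/(1+0.056)^t    t·PV
  1        41.25        39.0625        39.0625
  2        41.25        36.9910        73.9820
  3        41.25        35.0294       105.0881
  4        41.25        33.1717       132.6870
  5        41.25        31.4126       157.0632
  6        41.25        29.7468       178.4809
  7       541.25       369.6158     2,587.3103
  Σ                    575.0298     3,273.6739
Price P = Σ PV = 575.0298.
Macaulay duration = Σ(t·PV) / P = 3,273.6739 / 575.0298 = 5.69305 years.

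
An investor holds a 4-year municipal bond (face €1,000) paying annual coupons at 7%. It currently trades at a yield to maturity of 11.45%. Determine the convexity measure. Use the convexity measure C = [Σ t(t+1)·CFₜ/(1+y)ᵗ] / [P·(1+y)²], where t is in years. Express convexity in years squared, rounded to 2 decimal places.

13.93

With y = 0.1145:
  t   CF        PV=CF/(1+0.1145)^t    t·PV        t(t+1)·PV
  1        70.00        62.8084        62.8084         125.6169
  2        70.00        56.3557       112.7114         338.1342
  3        70.00        50.5659       151.6977         606.7909
  4     1,070.00       693.5272     2,774.1087      13,870.5436
  Σ                    863.2572     3,101.3263      14,941.0856
P = 863.2572.
Convexity = Σ t(t+1)·PV / [P·(1+y)²] = 14,941.0856 / (863.2572 × 1.242110) = 13.93419.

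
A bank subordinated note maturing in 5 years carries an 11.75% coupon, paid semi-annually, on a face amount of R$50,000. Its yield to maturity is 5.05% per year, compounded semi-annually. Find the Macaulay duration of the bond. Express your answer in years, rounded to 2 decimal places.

Periodic yield y = 0.02525. Discount each cash flow and weight by its period:
  t   CF        PV=CF/(1+0.02525)^t    t·PV
  1     2,937.50     2,865.1548     2,865.1548
  2     2,937.50     2,794.5914     5,589.1828
  3     2,937.50     2,725.7658     8,177.2975
  4     2,937.50     2,658.6353    10,634.5411
  5     2,937.50     2,593.1580    12,965.7902
  6     2,937.50     2,529.2934    15,175.7603
  7     2,937.50     2,467.0016    17,269.0111
  8     2,937.50     2,406.2439    19,249.9515
  9     2,937.50     2,346.9826    21,122.8436
  10   52,937.50    41,253.9605   412,539.6047
  Σ                 64,640.7874   525,589.1376
Price P = Σ PV = 64,640.7874.
Macaulay duration = Σ(t·PV) / P = 525,589.1376 / 64,640.7874 = 8.13092 half-year periods.
In years: 8.13092 / 2 = 4.06546 years.

4.07 years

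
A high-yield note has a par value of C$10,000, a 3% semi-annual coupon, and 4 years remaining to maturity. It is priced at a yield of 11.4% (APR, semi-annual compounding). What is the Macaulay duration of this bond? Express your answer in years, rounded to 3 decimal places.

Periodic yield y = 0.057. Discount each cash flow and weight by its period:
  t   CF        PV=CF/(1+0.057)^t    t·PV
  1       150.00       141.9111       141.9111
  2       150.00       134.2583       268.5167
  3       150.00       127.0183       381.0549
  4       150.00       120.1687       480.6747
  5       150.00       113.6884       568.4422
  6       150.00       107.5577       645.3459
  7       150.00       101.7575       712.3024
  8    10,150.00     6,514.2758    52,114.2067
  Σ                  7,360.6358    55,312.4546
Price P = Σ PV = 7,360.6358.
Macaulay duration = Σ(t·PV) / P = 55,312.4546 / 7,360.6358 = 7.51463 half-year periods.
In years: 7.51463 / 2 = 3.75731 years.

3.757 years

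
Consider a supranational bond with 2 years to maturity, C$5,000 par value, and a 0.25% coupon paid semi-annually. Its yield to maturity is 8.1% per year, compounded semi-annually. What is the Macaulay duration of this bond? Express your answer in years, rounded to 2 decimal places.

Periodic yield y = 0.0405. Discount each cash flow and weight by its period:
  t   CF        PV=CF/(1+0.0405)^t    t·PV
  1         6.25         6.0067         6.0067
  2         6.25         5.7729        11.5458
  3         6.25         5.5482        16.6447
  4     5,006.25     4,271.1438    17,084.5753
  Σ                  4,288.4717    17,118.7725
Price P = Σ PV = 4,288.4717.
Macaulay duration = Σ(t·PV) / P = 17,118.7725 / 4,288.4717 = 3.99181 half-year periods.
In years: 3.99181 / 2 = 1.99591 years.

2.00 years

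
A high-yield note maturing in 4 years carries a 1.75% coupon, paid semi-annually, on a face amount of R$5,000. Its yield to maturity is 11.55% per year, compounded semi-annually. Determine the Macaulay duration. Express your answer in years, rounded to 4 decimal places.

3.8499 years

Periodic yield y = 0.05775. Discount each cash flow and weight by its period:
  t   CF        PV=CF/(1+0.05775)^t    t·PV
  1        43.75        41.3614        41.3614
  2        43.75        39.1032        78.2063
  3        43.75        36.9683       110.9048
  4        43.75        34.9499       139.7996
  5        43.75        33.0417       165.2087
  6        43.75        31.2378       187.4265
  7        43.75        29.5323       206.7259
  8     5,043.75     3,218.7651    25,750.1206
  Σ                  3,464.9595    26,679.7538
Price P = Σ PV = 3,464.9595.
Macaulay duration = Σ(t·PV) / P = 26,679.7538 / 3,464.9595 = 7.69987 half-year periods.
In years: 7.69987 / 2 = 3.84994 years.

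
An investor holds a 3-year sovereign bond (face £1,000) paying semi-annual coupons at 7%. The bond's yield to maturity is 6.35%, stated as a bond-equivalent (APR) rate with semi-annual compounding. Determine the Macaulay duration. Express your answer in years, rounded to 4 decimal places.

Periodic yield y = 0.03175. Discount each cash flow and weight by its period:
  t   CF        PV=CF/(1+0.03175)^t    t·PV
  1        35.00        33.9229        33.9229
  2        35.00        32.8790        65.7581
  3        35.00        31.8673        95.6018
  4        35.00        30.8866       123.5464
  5        35.00        29.9361       149.6807
  6     1,035.00       858.0122     5,148.0735
  Σ                  1,017.5042     5,616.5833
Price P = Σ PV = 1,017.5042.
Macaulay duration = Σ(t·PV) / P = 5,616.5833 / 1,017.5042 = 5.51996 half-year periods.
In years: 5.51996 / 2 = 2.75998 years.

2.7600 years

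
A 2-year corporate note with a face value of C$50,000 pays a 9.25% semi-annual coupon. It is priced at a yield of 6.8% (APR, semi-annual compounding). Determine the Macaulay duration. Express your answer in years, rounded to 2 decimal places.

1.87 years

Periodic yield y = 0.034. Discount each cash flow and weight by its period:
  t   CF        PV=CF/(1+0.034)^t    t·PV
  1     2,312.50     2,236.4603     2,236.4603
  2     2,312.50     2,162.9210     4,325.8421
  3     2,312.50     2,091.7998     6,275.3995
  4    52,312.50    45,763.9308   183,055.7232
  Σ                 52,255.1120   195,893.4252
Price P = Σ PV = 52,255.1120.
Macaulay duration = Σ(t·PV) / P = 195,893.4252 / 52,255.1120 = 3.74879 half-year periods.
In years: 3.74879 / 2 = 1.87439 years.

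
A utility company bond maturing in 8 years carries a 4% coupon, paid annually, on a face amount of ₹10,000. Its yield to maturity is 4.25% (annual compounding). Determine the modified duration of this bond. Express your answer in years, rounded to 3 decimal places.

6.707 years

Periodic yield y = 0.0425. First find Macaulay duration:
  t   CF        PV=CF/(1+0.0425)^t    t·PV
  1       400.00       383.6930       383.6930
  2       400.00       368.0509       736.1018
  3       400.00       353.0464     1,059.1392
  4       400.00       338.6536     1,354.6145
  5       400.00       324.8476     1,624.2380
  6       400.00       311.6044     1,869.6265
  7       400.00       298.9011     2,092.3079
  8    10,400.00     7,454.6083    59,636.8666
  Σ                  9,833.4054    68,756.5876
P = 9,833.4054; Macaulay duration = 68,756.5876 / 9,833.4054 = 6.99214 years.
Modified duration = D_Mac / (1 + y) = 6.99214 / 1.0425 = 6.70709 years.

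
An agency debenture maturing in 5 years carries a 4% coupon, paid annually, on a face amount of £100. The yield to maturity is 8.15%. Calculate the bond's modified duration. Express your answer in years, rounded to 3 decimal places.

4.243 years

Periodic yield y = 0.0815. First find Macaulay duration:
  t   CF        PV=CF/(1+0.0815)^t    t·PV
  1         4.00         3.6986         3.6986
  2         4.00         3.4198         6.8397
  3         4.00         3.1621         9.4864
  4         4.00         2.9238        11.6954
  5       104.00        70.2912       351.4558
  Σ                     83.4956       383.1758
P = 83.4956; Macaulay duration = 383.1758 / 83.4956 = 4.58918 years.
Modified duration = D_Mac / (1 + y) = 4.58918 / 1.0815 = 4.24334 years.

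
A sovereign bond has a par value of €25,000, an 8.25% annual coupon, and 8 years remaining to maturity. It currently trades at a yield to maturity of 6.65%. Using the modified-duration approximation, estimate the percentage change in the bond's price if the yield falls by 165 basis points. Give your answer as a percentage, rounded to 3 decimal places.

+9.675%

Periodic yield y = 0.0665. Modified duration first:
  t   CF        PV=CF/(1+0.0665)^t    t·PV
  1     2,062.50     1,933.8959     1,933.8959
  2     2,062.50     1,813.3108     3,626.6215
  3     2,062.50     1,700.2445     5,100.7335
  4     2,062.50     1,594.2283     6,376.9133
  5     2,062.50     1,494.8226     7,474.1131
  6     2,062.50     1,401.6152     8,409.6912
  7     2,062.50     1,314.2196     9,199.5372
  8    27,062.50    16,168.9209   129,351.3669
  Σ                 27,421.2578   171,472.8725
P = 27,421.2578; D_Mac = 6.25328 yrs; D_mod = 6.25328/(1+0.0665) = 5.86337 yrs.
ΔP/P ≈ -D_mod · Δy = -5.86337 × (-0.0165) = +0.096746 = +9.6746%.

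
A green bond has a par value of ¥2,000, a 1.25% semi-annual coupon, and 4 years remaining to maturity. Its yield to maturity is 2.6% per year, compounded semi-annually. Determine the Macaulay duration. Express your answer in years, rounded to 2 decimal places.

Periodic yield y = 0.013. Discount each cash flow and weight by its period:
  t   CF        PV=CF/(1+0.013)^t    t·PV
  1        12.50        12.3396        12.3396
  2        12.50        12.1812        24.3625
  3        12.50        12.0249        36.0747
  4        12.50        11.8706        47.4824
  5        12.50        11.7183        58.5913
  6        12.50        11.5679        69.4072
  7        12.50        11.4194        79.9359
  8     2,012.50     1,814.9319    14,519.4549
  Σ                  1,898.0537    14,847.6484
Price P = Σ PV = 1,898.0537.
Macaulay duration = Σ(t·PV) / P = 14,847.6484 / 1,898.0537 = 7.82256 half-year periods.
In years: 7.82256 / 2 = 3.91128 years.

3.91 years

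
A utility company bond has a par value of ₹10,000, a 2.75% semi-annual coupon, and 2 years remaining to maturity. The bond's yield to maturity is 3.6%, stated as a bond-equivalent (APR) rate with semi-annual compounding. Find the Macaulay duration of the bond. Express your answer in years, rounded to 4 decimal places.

Periodic yield y = 0.018. Discount each cash flow and weight by its period:
  t   CF        PV=CF/(1+0.018)^t    t·PV
  1       137.50       135.0688       135.0688
  2       137.50       132.6805       265.3610
  3       137.50       130.3345       391.0035
  4    10,137.50     9,439.2993    37,757.1971
  Σ                  9,837.3830    38,548.6303
Price P = Σ PV = 9,837.3830.
Macaulay duration = Σ(t·PV) / P = 38,548.6303 / 9,837.3830 = 3.91859 half-year periods.
In years: 3.91859 / 2 = 1.95929 years.

1.9593 years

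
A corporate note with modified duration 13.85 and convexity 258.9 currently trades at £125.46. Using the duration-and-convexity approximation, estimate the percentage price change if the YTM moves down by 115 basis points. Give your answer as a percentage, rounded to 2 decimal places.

+17.64%

Duration effect: -D_mod·Δy = -13.85 × (-0.0115) = +0.159275
Convexity effect: ½·C·(Δy)² = 0.5 × 258.9 × (-0.0115)² = +0.0171197625
ΔP/P ≈ +0.159275 + 0.0171197625 = +0.1763947625
= +17.63947625%.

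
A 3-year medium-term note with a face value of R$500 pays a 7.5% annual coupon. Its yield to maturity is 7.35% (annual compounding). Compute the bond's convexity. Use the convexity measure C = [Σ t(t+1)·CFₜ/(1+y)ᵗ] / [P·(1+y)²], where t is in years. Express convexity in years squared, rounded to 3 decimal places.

9.472

With y = 0.0735:
  t   CF        PV=CF/(1+0.0735)^t    t·PV        t(t+1)·PV
  1        37.50        34.9325        34.9325          69.8649
  2        37.50        32.5407        65.0814         195.2443
  3       537.50       434.4825     1,303.4476       5,213.7904
  Σ                    501.9557     1,403.4615       5,478.8997
P = 501.9557.
Convexity = Σ t(t+1)·PV / [P·(1+y)²] = 5,478.8997 / (501.9557 × 1.152402) = 9.47161.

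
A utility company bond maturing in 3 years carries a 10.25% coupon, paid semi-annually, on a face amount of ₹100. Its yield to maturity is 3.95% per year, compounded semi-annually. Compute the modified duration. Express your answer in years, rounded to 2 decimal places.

Periodic yield y = 0.01975. First find Macaulay duration:
  t   CF        PV=CF/(1+0.01975)^t    t·PV
  1        5.125         5.0257         5.0257
  2        5.125         4.9284         9.8568
  3        5.125         4.8330        14.4989
  4        5.125         4.7394        18.9574
  5        5.125         4.6476        23.2378
  6      105.125        93.4854       560.9123
  Σ                    117.6594       632.4890
P = 117.6594; Macaulay duration = 632.4890 / 117.6594 = 5.37559 half-year periods = 2.68780 years.
Modified duration = D_Mac / (1 + y) = 2.68780 / 1.01975 = 2.63574 years.

2.64 years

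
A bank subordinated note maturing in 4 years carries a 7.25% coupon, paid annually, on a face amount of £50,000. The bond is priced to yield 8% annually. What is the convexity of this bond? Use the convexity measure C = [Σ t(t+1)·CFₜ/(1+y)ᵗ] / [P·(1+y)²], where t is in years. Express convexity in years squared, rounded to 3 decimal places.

With y = 0.08:
  t   CF        PV=CF/(1+0.08)^t    t·PV        t(t+1)·PV
  1     3,625.00     3,356.4815     3,356.4815       6,712.9630
  2     3,625.00     3,107.8532     6,215.7064      18,647.1193
  3     3,625.00     2,877.6419     8,632.9256      34,531.7025
  4    53,625.00    39,415.9759   157,663.9034     788,319.5171
  Σ                 48,757.9524   175,869.0170     848,211.3019
P = 48,757.9524.
Convexity = Σ t(t+1)·PV / [P·(1+y)²] = 848,211.3019 / (48,757.9524 × 1.166400) = 14.91458.

14.915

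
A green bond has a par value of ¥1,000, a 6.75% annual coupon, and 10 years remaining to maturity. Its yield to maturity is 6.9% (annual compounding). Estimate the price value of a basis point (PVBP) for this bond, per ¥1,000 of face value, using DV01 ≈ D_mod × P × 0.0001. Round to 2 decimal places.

Periodic yield y = 0.069.
  t   CF        PV=CF/(1+0.069)^t    t·PV
  1        67.50        63.1431        63.1431
  2        67.50        59.0675       118.1349
  3        67.50        55.2549       165.7646
  4        67.50        51.6884       206.7535
  5        67.50        48.3521       241.7604
  6        67.50        45.2311       271.3868
  7        67.50        42.3116       296.1815
  8        67.50        39.5806       316.6446
  9        67.50        37.0258       333.2322
  10    1,067.50       547.7607     5,477.6065
  Σ                    989.4158     7,490.6083
P = 989.4158; D_Mac = 7.57074 yrs; D_mod = 7.08208 yrs.
DV01 ≈ 7.08208 × 989.4158 × 0.0001 = 0.700712.

¥0.70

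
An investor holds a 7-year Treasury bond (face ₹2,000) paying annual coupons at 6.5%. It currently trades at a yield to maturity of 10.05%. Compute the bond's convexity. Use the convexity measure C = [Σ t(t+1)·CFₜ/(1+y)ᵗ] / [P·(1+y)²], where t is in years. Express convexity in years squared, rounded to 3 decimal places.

With y = 0.1005:
  t   CF        PV=CF/(1+0.1005)^t    t·PV        t(t+1)·PV
  1       130.00       118.1281       118.1281         236.2562
  2       130.00       107.3404       214.6808         644.0425
  3       130.00        97.5379       292.6136       1,170.4543
  4       130.00        88.6305       354.5220       1,772.6099
  5       130.00        80.5366       402.6828       2,416.0970
  6       130.00        73.1818       439.0908       3,073.6355
  7     2,130.00     1,089.5553     7,626.8871      61,015.0965
  Σ                  1,654.9105     9,448.6052      70,328.1919
P = 1,654.9105.
Convexity = Σ t(t+1)·PV / [P·(1+y)²] = 70,328.1919 / (1,654.9105 × 1.211100) = 35.08931.

35.089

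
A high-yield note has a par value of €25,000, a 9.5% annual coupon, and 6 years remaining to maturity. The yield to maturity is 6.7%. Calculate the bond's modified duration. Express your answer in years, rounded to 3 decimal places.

4.608 years

Periodic yield y = 0.067. First find Macaulay duration:
  t   CF        PV=CF/(1+0.067)^t    t·PV
  1     2,375.00     2,225.8669     2,225.8669
  2     2,375.00     2,086.0983     4,172.1967
  3     2,375.00     1,955.1062     5,865.3186
  4     2,375.00     1,832.3395     7,329.3579
  5     2,375.00     1,717.2816     8,586.4080
  6    27,375.00    18,551.0122   111,306.0733
  Σ                 28,367.7047   139,485.2214
P = 28,367.7047; Macaulay duration = 139,485.2214 / 28,367.7047 = 4.91704 years.
Modified duration = D_Mac / (1 + y) = 4.91704 / 1.067 = 4.60829 years.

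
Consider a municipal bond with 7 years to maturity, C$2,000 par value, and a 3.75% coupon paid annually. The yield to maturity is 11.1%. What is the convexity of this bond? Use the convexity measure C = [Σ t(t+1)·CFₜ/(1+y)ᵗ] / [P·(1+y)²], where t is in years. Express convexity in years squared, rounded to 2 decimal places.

With y = 0.111:
  t   CF        PV=CF/(1+0.111)^t    t·PV        t(t+1)·PV
  1        75.00        67.5068        67.5068         135.0135
  2        75.00        60.7622       121.5243         364.5729
  3        75.00        54.6914       164.0742         656.2969
  4        75.00        49.2272       196.9088         984.5438
  5        75.00        44.3089       221.5445       1,329.2670
  6        75.00        39.8820       239.2920       1,675.0439
  7     2,075.00       993.1611     6,952.1275      55,617.0200
  Σ                  1,309.5395     7,962.9780      60,761.7580
P = 1,309.5395.
Convexity = Σ t(t+1)·PV / [P·(1+y)²] = 60,761.7580 / (1,309.5395 × 1.234321) = 37.59098.

37.59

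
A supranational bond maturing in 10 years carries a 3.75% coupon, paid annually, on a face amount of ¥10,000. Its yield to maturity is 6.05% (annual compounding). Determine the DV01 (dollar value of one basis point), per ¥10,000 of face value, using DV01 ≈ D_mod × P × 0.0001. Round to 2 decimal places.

¥6.54

Periodic yield y = 0.0605.
  t   CF        PV=CF/(1+0.0605)^t    t·PV
  1       375.00       353.6068       353.6068
  2       375.00       333.4340       666.8681
  3       375.00       314.4121       943.2363
  4       375.00       296.4753     1,185.9014
  5       375.00       279.5618     1,397.8092
  6       375.00       263.6132     1,581.6795
  7       375.00       248.5745     1,740.0214
  8       375.00       234.3937     1,875.1494
  9       375.00       221.0219     1,989.1967
  10   10,375.00     5,766.0895    57,660.8947
  Σ                  8,311.1828    69,394.3634
P = 8,311.1828; D_Mac = 8.34952 yrs; D_mod = 7.87319 yrs.
DV01 ≈ 7.87319 × 8,311.1828 × 0.0001 = 6.543551.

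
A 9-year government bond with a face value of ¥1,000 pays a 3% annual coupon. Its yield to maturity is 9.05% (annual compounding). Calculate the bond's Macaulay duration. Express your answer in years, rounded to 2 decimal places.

Periodic yield y = 0.0905. Discount each cash flow and weight by its year:
  t   CF        PV=CF/(1+0.0905)^t    t·PV
  1        30.00        27.5103        27.5103
  2        30.00        25.2273        50.4545
  3        30.00        23.1337        69.4010
  4        30.00        21.2138        84.8552
  5        30.00        19.4533        97.2664
  6        30.00        17.8389       107.0332
  7        30.00        16.3584       114.5090
  8        30.00        15.0009       120.0068
  9     1,030.00       472.2872     4,250.5850
  Σ                    638.0237     4,921.6214
Price P = Σ PV = 638.0237.
Macaulay duration = Σ(t·PV) / P = 4,921.6214 / 638.0237 = 7.71385 years.

7.71 years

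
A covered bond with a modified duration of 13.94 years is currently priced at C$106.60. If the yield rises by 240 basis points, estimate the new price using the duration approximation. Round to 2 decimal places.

C$70.94

Duration approximation: ΔP/P ≈ -D_mod · Δy = -13.94 × (+0.024) = -0.334560.
New price ≈ 106.60 × (1 - 0.334560) = 70.935904.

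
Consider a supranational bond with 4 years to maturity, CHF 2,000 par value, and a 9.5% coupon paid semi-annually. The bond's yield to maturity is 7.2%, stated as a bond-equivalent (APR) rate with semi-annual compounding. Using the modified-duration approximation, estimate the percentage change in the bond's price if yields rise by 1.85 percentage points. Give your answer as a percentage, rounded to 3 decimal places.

-6.151%

Periodic yield y = 0.036. Modified duration first:
  t   CF        PV=CF/(1+0.036)^t    t·PV
  1        95.00        91.6988        91.6988
  2        95.00        88.5124       177.0248
  3        95.00        85.4367       256.3100
  4        95.00        82.4678       329.8713
  5        95.00        79.6022       398.0108
  6        95.00        76.8361       461.0163
  7        95.00        74.1661       519.1626
  8     2,095.00     1,578.7232    12,629.7854
  Σ                  2,157.4432    14,862.8801
P = 2,157.4432; D_Mac = 6.88912 half-year periods = 3.44456 yrs; D_mod = 3.44456/(1+0.036) = 3.32486 yrs.
ΔP/P ≈ -D_mod · Δy = -3.32486 × (+0.0185) = -0.061510 = -6.1510%.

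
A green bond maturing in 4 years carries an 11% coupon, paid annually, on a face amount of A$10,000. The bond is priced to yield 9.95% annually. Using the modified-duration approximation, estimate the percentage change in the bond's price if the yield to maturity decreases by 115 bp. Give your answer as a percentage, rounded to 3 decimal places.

Periodic yield y = 0.0995. Modified duration first:
  t   CF        PV=CF/(1+0.0995)^t    t·PV
  1     1,100.00     1,000.4548     1,000.4548
  2     1,100.00       909.9179     1,819.8358
  3     1,100.00       827.5743     2,482.7228
  4    11,100.00     7,595.2495    30,380.9979
  Σ                 10,333.1964    35,684.0114
P = 10,333.1964; D_Mac = 3.45334 yrs; D_mod = 3.45334/(1+0.0995) = 3.14083 yrs.
ΔP/P ≈ -D_mod · Δy = -3.14083 × (-0.0115) = +0.036119 = +3.6119%.

+3.612%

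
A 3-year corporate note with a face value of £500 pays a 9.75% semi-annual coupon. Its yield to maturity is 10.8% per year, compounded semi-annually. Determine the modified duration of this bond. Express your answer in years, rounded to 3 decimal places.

Periodic yield y = 0.054. First find Macaulay duration:
  t   CF        PV=CF/(1+0.054)^t    t·PV
  1       24.375        23.1262        23.1262
  2       24.375        21.9414        43.8827
  3       24.375        20.8172        62.4517
  4       24.375        19.7507        79.0027
  5       24.375        18.7388        93.6940
  6      524.375       382.4708     2,294.8250
  Σ                    486.8451     2,596.9822
P = 486.8451; Macaulay duration = 2,596.9822 / 486.8451 = 5.33431 half-year periods = 2.66715 years.
Modified duration = D_Mac / (1 + y) = 2.66715 / 1.054 = 2.53051 years.

2.531 years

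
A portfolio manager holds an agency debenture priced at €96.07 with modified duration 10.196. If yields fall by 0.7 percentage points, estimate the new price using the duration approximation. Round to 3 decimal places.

€102.927

Duration approximation: ΔP/P ≈ -D_mod · Δy = -10.196 × (-0.007) = +0.071372.
New price ≈ 96.07 × (1 + 0.071372) = 102.92670804.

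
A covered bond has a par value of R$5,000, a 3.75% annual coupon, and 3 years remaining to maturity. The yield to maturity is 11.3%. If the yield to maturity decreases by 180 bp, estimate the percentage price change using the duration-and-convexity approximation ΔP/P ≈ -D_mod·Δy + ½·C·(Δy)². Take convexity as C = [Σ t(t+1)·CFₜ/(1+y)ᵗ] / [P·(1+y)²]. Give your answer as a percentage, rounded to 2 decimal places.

With y = 0.113:
  t   CF        PV=CF/(1+0.113)^t    t·PV        t(t+1)·PV
  1       187.50       168.4636       168.4636         336.9272
  2       187.50       151.3599       302.7199         908.1596
  3     5,187.50     3,762.4663    11,287.3988      45,149.5954
  Σ                  4,082.2898    11,758.5823      46,394.6823
P = 4,082.2898; D_Mac = 2.88039 yrs; D_mod = 2.58795 yrs; C = 9.17432.
Duration effect: -2.58795 × (-0.018) = +0.046583
Convexity effect: 0.5 × 9.17432 × (-0.018)² = +0.0014862
ΔP/P ≈ +0.046583 + 0.0014862 = +0.048069 = +4.8069%.

+4.81%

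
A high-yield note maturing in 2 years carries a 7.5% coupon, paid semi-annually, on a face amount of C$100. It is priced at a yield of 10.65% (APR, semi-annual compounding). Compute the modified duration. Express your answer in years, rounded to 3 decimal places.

Periodic yield y = 0.05325. First find Macaulay duration:
  t   CF        PV=CF/(1+0.05325)^t    t·PV
  1         3.75         3.5604         3.5604
  2         3.75         3.3804         6.7608
  3         3.75         3.2095         9.6285
  4       103.75        84.3067       337.2269
  Σ                     94.4570       357.1766
P = 94.4570; Macaulay duration = 357.1766 / 94.4570 = 3.78137 half-year periods = 1.89068 years.
Modified duration = D_Mac / (1 + y) = 1.89068 / 1.05325 = 1.79509 years.

1.795 years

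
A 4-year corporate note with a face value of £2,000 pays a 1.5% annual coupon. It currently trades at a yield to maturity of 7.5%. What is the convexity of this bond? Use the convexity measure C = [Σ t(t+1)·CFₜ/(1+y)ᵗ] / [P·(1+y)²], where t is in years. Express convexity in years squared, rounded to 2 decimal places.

16.73

With y = 0.075:
  t   CF        PV=CF/(1+0.075)^t    t·PV        t(t+1)·PV
  1        30.00        27.9070        27.9070          55.8140
  2        30.00        25.9600        51.9200         155.7599
  3        30.00        24.1488        72.4465         289.7858
  4     2,030.00     1,520.0651     6,080.2603      30,401.3015
  Σ                  1,598.0808     6,232.5337      30,902.6611
P = 1,598.0808.
Convexity = Σ t(t+1)·PV / [P·(1+y)²] = 30,902.6611 / (1,598.0808 × 1.155625) = 16.73325.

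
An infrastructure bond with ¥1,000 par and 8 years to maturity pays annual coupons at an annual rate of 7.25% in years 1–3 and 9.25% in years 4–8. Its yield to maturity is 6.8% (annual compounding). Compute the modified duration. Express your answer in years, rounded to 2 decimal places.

5.93 years

Periodic yield y = 0.068. First find Macaulay duration:
  t   CF        PV=CF/(1+0.068)^t    t·PV
  1        72.50        67.8839        67.8839
  2        72.50        63.5617       127.1234
  3        72.50        59.5147       178.5441
  4        92.50        71.0979       284.3916
  5        92.50        66.5711       332.8553
  6        92.50        62.3325       373.9947
  7        92.50        58.3637       408.5460
  8     1,092.50       645.4334     5,163.4671
  Σ                  1,094.7588     6,936.8061
P = 1,094.7588; Macaulay duration = 6,936.8061 / 1,094.7588 = 6.33638 years.
Modified duration = D_Mac / (1 + y) = 6.33638 / 1.068 = 5.93294 years.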